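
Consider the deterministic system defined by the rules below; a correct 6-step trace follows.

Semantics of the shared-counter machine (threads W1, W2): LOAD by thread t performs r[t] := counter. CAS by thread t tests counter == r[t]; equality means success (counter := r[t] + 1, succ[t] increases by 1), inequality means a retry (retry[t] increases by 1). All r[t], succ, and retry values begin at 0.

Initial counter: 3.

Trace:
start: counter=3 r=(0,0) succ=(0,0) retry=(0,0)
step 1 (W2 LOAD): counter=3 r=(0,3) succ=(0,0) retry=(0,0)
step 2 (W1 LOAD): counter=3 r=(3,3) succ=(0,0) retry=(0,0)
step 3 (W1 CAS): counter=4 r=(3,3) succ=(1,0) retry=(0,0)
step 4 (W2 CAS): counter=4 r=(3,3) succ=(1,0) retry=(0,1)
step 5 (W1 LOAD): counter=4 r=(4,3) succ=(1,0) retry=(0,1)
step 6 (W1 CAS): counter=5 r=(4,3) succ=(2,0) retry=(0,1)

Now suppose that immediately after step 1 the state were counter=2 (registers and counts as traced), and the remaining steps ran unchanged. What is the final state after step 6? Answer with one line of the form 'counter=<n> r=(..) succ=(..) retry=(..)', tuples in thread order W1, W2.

counter=5 r=(4,3) succ=(2,1) retry=(0,0)

state after step 1 := counter=2 r=(0,3) succ=(0,0) retry=(0,0)
step 2 (W1 LOAD): counter=2 r=(2,3) succ=(0,0) retry=(0,0)
step 3 (W1 CAS): counter=3 r=(2,3) succ=(1,0) retry=(0,0)
step 4 (W2 CAS): counter=4 r=(2,3) succ=(1,1) retry=(0,0)
step 5 (W1 LOAD): counter=4 r=(4,3) succ=(1,1) retry=(0,0)
step 6 (W1 CAS): counter=5 r=(4,3) succ=(2,1) retry=(0,0)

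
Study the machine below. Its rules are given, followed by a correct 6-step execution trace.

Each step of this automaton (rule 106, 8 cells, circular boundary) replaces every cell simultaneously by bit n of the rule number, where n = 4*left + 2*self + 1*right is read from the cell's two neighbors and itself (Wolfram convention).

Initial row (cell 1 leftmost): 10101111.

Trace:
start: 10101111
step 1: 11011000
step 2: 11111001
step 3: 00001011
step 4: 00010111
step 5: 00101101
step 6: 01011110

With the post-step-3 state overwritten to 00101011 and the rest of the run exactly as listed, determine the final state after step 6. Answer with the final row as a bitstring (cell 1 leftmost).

11011111

state after step 3 := 00101011
step 4: 01010111
step 5: 10101101
step 6: 11011111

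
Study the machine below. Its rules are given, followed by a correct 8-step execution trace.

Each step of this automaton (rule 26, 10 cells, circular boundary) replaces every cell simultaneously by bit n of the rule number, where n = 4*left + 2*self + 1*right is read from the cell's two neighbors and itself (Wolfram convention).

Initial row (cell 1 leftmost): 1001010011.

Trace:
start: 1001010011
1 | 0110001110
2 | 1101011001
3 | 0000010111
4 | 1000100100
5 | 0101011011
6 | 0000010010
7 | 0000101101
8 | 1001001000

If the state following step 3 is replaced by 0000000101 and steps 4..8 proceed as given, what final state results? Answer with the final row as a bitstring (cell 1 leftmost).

state after step 3 := 0000000101
4 | 1000001000
5 | 0100010101
6 | 0010100000
7 | 0100010000
8 | 1010101000

1010101000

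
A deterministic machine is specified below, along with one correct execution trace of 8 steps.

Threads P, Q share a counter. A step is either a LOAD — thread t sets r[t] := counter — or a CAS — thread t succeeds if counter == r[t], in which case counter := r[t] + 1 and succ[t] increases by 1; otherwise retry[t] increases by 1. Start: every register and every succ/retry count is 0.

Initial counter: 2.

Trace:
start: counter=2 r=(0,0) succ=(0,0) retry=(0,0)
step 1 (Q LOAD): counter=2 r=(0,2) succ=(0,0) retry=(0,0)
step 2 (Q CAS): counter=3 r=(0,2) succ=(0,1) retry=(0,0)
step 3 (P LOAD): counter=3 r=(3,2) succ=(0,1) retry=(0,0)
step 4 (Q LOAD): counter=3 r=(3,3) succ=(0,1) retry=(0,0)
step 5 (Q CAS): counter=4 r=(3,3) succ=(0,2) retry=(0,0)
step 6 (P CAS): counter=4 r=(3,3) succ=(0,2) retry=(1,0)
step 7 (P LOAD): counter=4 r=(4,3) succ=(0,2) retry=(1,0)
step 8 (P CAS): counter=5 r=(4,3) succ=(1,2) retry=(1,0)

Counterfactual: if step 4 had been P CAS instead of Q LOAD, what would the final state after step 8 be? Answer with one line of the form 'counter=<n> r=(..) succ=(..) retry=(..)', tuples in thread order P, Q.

(re-executing from step 4 with the substitution; state before step 4: counter=3 r=(3,2) succ=(0,1) retry=(0,0))
step 4 (P CAS): counter=4 r=(3,2) succ=(1,1) retry=(0,0)
step 5 (Q CAS): counter=4 r=(3,2) succ=(1,1) retry=(0,1)
step 6 (P CAS): counter=4 r=(3,2) succ=(1,1) retry=(1,1)
step 7 (P LOAD): counter=4 r=(4,2) succ=(1,1) retry=(1,1)
step 8 (P CAS): counter=5 r=(4,2) succ=(2,1) retry=(1,1)

counter=5 r=(4,2) succ=(2,1) retry=(1,1)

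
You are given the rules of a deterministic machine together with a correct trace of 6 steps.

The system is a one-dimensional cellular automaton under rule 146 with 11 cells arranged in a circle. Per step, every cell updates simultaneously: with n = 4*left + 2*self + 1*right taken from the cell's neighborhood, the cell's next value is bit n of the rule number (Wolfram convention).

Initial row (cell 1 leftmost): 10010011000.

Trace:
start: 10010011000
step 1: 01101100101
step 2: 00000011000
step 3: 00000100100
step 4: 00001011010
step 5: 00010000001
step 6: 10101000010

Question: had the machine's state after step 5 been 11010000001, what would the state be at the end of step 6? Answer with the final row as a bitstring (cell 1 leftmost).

10001000010

state after step 5 := 11010000001
step 6: 10001000010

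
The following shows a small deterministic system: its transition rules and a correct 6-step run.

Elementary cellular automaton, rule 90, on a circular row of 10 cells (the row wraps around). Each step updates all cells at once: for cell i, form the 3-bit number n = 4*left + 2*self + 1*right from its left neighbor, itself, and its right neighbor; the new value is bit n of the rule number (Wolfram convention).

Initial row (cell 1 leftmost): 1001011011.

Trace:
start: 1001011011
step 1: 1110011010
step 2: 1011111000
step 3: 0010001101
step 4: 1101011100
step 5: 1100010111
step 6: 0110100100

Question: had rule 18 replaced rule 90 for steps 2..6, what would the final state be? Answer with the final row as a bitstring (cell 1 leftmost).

(re-executing steps 2..6 under rule 18; state before step 2: 1110011010)
step 2: 0001100000
step 3: 0010010000
step 4: 0101101000
step 5: 1000000100
step 6: 0100001011

0100001011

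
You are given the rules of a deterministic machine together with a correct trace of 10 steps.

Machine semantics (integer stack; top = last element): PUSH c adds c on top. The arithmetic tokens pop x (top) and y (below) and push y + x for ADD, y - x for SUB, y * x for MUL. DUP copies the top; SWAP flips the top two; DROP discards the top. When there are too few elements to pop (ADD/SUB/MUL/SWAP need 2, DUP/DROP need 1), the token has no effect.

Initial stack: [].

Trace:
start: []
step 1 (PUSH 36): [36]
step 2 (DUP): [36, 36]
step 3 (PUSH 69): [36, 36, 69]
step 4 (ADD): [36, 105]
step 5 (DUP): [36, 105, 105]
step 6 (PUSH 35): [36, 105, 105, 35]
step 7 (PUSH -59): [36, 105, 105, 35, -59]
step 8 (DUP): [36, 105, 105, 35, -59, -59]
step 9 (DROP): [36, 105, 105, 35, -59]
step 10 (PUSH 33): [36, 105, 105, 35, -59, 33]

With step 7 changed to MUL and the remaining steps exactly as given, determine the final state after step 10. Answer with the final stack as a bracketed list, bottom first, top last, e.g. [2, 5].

[36, 105, 3675, 33]

(re-executing from step 7 with the substitution; state before step 7: [36, 105, 105, 35])
step 7 (MUL): [36, 105, 3675]
step 8 (DUP): [36, 105, 3675, 3675]
step 9 (DROP): [36, 105, 3675]
step 10 (PUSH 33): [36, 105, 3675, 33]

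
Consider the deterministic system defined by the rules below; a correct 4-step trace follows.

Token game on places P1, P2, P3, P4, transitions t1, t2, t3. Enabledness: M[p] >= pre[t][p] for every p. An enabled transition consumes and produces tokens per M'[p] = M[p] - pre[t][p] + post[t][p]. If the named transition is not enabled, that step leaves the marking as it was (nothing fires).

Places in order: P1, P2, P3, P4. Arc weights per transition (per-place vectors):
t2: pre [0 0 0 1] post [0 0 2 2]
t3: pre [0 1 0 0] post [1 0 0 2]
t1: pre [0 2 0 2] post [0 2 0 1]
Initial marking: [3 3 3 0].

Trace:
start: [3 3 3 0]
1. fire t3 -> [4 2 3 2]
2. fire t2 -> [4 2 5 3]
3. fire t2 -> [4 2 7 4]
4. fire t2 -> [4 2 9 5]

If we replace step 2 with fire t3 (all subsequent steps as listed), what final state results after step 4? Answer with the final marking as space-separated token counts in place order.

(re-executing from step 2 with the substitution; state before step 2: [4 2 3 2])
2. fire t3 -> [5 1 3 4]
3. fire t2 -> [5 1 5 5]
4. fire t2 -> [5 1 7 6]

5 1 7 6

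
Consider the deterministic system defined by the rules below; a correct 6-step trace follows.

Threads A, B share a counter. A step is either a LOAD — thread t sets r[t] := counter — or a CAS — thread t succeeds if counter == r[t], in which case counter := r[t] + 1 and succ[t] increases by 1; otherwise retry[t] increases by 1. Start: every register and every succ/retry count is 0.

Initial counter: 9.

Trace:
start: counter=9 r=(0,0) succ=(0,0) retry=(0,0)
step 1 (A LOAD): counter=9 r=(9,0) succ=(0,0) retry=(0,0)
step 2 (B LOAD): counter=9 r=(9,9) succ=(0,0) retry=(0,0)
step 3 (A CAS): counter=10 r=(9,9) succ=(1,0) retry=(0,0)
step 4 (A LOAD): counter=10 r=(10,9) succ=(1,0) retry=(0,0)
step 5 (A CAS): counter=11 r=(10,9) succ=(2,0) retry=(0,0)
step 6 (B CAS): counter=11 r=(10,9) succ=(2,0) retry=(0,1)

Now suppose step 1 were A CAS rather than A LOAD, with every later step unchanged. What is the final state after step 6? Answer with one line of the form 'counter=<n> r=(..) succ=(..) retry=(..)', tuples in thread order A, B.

(re-executing from step 1 with the substitution; state before step 1: counter=9 r=(0,0) succ=(0,0) retry=(0,0))
step 1 (A CAS): counter=9 r=(0,0) succ=(0,0) retry=(1,0)
step 2 (B LOAD): counter=9 r=(0,9) succ=(0,0) retry=(1,0)
step 3 (A CAS): counter=9 r=(0,9) succ=(0,0) retry=(2,0)
step 4 (A LOAD): counter=9 r=(9,9) succ=(0,0) retry=(2,0)
step 5 (A CAS): counter=10 r=(9,9) succ=(1,0) retry=(2,0)
step 6 (B CAS): counter=10 r=(9,9) succ=(1,0) retry=(2,1)

counter=10 r=(9,9) succ=(1,0) retry=(2,1)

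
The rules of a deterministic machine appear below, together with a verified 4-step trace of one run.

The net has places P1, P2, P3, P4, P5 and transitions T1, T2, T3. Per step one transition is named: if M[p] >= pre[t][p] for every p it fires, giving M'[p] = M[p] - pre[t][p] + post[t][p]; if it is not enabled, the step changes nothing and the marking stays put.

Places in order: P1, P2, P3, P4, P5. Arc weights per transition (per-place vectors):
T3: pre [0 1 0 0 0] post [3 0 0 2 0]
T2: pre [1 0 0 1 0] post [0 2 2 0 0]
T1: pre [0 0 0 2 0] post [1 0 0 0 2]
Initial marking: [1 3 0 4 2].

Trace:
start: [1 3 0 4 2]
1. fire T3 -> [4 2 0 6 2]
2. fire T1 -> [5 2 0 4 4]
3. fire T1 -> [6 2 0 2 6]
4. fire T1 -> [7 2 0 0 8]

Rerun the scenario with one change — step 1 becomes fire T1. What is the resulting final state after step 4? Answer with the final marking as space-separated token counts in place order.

(re-executing from step 1 with the substitution; state before step 1: [1 3 0 4 2])
1. fire T1 -> [2 3 0 2 4]
2. fire T1 -> [3 3 0 0 6]
3. fire T1 -> [3 3 0 0 6]
4. fire T1 -> [3 3 0 0 6]

3 3 0 0 6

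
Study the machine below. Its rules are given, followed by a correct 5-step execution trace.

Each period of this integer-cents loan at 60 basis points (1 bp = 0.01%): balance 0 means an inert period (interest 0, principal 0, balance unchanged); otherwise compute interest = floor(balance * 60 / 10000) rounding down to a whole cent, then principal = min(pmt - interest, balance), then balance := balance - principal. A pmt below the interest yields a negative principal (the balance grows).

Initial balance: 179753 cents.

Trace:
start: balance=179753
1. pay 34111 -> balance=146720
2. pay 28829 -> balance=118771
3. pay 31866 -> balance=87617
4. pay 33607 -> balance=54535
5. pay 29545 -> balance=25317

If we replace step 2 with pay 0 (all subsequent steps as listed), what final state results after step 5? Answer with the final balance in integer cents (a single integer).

(re-executing from step 2 with the substitution; state before step 2: balance=146720)
2. pay 0 -> balance=147600
3. pay 31866 -> balance=116619
4. pay 33607 -> balance=83711
5. pay 29545 -> balance=54668

54668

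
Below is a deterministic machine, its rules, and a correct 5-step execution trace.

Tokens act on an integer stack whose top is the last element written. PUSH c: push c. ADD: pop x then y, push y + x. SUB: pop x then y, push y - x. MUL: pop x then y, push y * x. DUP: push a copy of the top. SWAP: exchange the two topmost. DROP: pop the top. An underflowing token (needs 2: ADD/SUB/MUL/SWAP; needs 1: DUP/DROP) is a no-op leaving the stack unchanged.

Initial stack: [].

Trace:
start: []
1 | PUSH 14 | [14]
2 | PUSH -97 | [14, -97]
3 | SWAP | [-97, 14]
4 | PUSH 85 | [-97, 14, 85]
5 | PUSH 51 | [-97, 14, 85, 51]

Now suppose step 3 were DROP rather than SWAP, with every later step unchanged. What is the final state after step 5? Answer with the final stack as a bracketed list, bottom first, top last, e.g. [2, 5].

[14, 85, 51]

(re-executing from step 3 with the substitution; state before step 3: [14, -97])
3 | DROP | [14]
4 | PUSH 85 | [14, 85]
5 | PUSH 51 | [14, 85, 51]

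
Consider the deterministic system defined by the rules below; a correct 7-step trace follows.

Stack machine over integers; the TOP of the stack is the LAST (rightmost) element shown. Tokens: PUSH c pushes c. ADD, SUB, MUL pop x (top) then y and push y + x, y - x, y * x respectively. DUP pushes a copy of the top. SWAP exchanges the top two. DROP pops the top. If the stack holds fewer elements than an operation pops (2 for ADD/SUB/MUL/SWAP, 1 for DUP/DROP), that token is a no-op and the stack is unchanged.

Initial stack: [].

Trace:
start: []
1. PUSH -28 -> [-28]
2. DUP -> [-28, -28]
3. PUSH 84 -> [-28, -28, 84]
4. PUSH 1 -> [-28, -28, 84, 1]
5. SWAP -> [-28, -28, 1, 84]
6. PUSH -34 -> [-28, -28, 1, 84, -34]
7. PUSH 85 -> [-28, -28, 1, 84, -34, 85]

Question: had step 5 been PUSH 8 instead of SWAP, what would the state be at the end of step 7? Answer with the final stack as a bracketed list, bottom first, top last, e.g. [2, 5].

(re-executing from step 5 with the substitution; state before step 5: [-28, -28, 84, 1])
5. PUSH 8 -> [-28, -28, 84, 1, 8]
6. PUSH -34 -> [-28, -28, 84, 1, 8, -34]
7. PUSH 85 -> [-28, -28, 84, 1, 8, -34, 85]

[-28, -28, 84, 1, 8, -34, 85]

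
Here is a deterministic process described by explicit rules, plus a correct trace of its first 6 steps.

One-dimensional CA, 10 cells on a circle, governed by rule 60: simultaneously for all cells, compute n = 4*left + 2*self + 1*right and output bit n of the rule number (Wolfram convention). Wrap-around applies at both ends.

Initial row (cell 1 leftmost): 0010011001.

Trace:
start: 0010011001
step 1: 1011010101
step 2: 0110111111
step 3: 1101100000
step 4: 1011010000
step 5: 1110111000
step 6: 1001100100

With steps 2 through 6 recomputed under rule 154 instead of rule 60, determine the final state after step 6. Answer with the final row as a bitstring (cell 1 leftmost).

0000010010

(re-executing steps 2..6 under rule 154; state before step 2: 1011010101)
step 2: 0010000001
step 3: 1101000010
step 4: 1000100100
step 5: 0101011011
step 6: 0000010010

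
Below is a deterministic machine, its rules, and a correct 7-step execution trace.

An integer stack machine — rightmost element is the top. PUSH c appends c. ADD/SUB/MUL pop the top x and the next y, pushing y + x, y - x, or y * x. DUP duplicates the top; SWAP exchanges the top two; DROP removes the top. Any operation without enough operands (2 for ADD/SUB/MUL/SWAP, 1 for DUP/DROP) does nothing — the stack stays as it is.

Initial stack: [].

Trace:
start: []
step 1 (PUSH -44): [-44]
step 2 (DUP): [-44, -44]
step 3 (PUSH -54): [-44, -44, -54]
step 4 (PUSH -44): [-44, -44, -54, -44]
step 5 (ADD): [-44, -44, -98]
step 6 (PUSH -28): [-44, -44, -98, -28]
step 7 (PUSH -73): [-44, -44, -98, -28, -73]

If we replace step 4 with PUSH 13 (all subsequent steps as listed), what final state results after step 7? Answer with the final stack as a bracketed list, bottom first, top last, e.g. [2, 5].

(re-executing from step 4 with the substitution; state before step 4: [-44, -44, -54])
step 4 (PUSH 13): [-44, -44, -54, 13]
step 5 (ADD): [-44, -44, -41]
step 6 (PUSH -28): [-44, -44, -41, -28]
step 7 (PUSH -73): [-44, -44, -41, -28, -73]

[-44, -44, -41, -28, -73]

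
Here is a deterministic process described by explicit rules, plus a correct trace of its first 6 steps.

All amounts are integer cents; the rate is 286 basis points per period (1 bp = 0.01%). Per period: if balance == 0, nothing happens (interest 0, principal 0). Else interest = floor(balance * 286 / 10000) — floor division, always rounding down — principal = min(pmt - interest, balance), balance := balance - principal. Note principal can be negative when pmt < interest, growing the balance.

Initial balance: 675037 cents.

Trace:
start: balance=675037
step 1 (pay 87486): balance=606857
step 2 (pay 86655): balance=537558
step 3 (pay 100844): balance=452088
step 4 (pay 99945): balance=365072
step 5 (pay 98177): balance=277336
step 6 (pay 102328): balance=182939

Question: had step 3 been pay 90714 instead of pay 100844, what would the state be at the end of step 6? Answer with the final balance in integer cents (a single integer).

193964

(re-executing from step 3 with the substitution; state before step 3: balance=537558)
step 3 (pay 90714): balance=462218
step 4 (pay 99945): balance=375492
step 5 (pay 98177): balance=288054
step 6 (pay 102328): balance=193964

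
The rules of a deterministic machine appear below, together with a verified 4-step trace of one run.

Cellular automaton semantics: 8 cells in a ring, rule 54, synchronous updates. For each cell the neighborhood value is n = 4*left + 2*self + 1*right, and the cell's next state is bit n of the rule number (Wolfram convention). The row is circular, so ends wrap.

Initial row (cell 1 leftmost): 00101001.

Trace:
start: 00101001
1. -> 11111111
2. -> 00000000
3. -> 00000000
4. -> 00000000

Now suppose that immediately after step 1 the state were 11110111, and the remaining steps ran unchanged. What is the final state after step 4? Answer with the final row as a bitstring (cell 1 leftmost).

state after step 1 := 11110111
2. -> 00001000
3. -> 00011100
4. -> 00100010

00100010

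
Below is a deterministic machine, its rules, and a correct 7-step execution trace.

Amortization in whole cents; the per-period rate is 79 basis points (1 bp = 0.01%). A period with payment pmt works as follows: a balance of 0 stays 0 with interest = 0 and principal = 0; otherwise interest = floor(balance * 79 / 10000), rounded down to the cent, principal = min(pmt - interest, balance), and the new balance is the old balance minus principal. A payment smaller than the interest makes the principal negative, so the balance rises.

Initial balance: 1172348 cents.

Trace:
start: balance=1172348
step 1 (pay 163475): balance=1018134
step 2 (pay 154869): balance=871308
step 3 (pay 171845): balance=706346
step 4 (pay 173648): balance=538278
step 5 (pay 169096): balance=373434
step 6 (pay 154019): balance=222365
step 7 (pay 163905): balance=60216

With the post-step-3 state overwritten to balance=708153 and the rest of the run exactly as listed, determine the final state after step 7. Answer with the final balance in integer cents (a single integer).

state after step 3 := balance=708153
step 4 (pay 173648): balance=540099
step 5 (pay 169096): balance=375269
step 6 (pay 154019): balance=224214
step 7 (pay 163905): balance=62080

62080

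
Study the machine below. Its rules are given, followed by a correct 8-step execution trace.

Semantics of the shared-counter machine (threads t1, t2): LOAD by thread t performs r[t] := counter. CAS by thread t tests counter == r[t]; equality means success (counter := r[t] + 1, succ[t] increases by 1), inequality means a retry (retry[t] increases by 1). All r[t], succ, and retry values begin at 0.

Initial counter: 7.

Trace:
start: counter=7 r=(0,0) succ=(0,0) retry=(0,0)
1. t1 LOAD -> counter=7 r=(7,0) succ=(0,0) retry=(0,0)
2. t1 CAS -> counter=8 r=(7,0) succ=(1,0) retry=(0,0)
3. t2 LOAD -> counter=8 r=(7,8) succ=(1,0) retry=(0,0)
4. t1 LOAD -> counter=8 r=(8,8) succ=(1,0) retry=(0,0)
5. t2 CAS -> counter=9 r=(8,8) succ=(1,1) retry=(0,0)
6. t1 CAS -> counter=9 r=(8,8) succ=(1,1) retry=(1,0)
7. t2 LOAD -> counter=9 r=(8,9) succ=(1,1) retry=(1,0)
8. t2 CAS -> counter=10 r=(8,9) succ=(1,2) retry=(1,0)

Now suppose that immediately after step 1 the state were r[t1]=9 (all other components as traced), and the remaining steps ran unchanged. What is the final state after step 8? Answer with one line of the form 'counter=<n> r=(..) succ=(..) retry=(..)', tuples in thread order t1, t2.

counter=9 r=(7,8) succ=(0,2) retry=(2,0)

state after step 1 := counter=7 r=(9,0) succ=(0,0) retry=(0,0)
2. t1 CAS -> counter=7 r=(9,0) succ=(0,0) retry=(1,0)
3. t2 LOAD -> counter=7 r=(9,7) succ=(0,0) retry=(1,0)
4. t1 LOAD -> counter=7 r=(7,7) succ=(0,0) retry=(1,0)
5. t2 CAS -> counter=8 r=(7,7) succ=(0,1) retry=(1,0)
6. t1 CAS -> counter=8 r=(7,7) succ=(0,1) retry=(2,0)
7. t2 LOAD -> counter=8 r=(7,8) succ=(0,1) retry=(2,0)
8. t2 CAS -> counter=9 r=(7,8) succ=(0,2) retry=(2,0)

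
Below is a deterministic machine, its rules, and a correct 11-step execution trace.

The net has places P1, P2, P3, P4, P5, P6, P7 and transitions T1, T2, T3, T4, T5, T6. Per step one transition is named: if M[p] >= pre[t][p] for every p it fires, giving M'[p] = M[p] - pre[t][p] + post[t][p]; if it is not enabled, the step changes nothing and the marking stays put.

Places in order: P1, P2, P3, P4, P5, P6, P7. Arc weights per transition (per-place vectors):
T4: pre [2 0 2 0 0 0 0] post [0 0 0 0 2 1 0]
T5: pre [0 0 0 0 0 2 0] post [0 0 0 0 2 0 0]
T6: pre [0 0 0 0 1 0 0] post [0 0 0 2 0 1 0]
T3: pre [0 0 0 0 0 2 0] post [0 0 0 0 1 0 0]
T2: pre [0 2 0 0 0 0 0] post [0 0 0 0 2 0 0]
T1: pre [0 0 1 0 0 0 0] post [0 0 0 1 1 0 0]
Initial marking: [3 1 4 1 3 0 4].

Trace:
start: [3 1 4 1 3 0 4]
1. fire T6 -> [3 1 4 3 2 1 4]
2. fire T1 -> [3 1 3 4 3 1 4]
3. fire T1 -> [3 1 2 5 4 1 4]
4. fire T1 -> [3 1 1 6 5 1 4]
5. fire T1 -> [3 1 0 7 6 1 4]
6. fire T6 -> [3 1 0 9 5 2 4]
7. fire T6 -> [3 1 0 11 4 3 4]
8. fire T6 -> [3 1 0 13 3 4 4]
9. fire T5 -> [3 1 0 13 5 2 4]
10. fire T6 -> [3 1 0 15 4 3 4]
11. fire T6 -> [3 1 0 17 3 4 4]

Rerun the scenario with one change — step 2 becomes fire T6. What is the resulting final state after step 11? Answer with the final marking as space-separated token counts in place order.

3 1 1 18 1 5 4

(re-executing from step 2 with the substitution; state before step 2: [3 1 4 3 2 1 4])
2. fire T6 -> [3 1 4 5 1 2 4]
3. fire T1 -> [3 1 3 6 2 2 4]
4. fire T1 -> [3 1 2 7 3 2 4]
5. fire T1 -> [3 1 1 8 4 2 4]
6. fire T6 -> [3 1 1 10 3 3 4]
7. fire T6 -> [3 1 1 12 2 4 4]
8. fire T6 -> [3 1 1 14 1 5 4]
9. fire T5 -> [3 1 1 14 3 3 4]
10. fire T6 -> [3 1 1 16 2 4 4]
11. fire T6 -> [3 1 1 18 1 5 4]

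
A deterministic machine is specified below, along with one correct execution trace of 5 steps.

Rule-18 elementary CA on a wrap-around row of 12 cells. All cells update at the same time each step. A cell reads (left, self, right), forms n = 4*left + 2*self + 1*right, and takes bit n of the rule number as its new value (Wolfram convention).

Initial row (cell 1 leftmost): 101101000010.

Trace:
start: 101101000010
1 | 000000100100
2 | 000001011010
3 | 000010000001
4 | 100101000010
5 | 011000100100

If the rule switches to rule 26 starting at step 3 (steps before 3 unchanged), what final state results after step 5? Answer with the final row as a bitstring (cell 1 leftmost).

011001000000

(re-executing steps 3..5 under rule 26; state before step 3: 000001011010)
3 | 000010010001
4 | 100101101010
5 | 011001000000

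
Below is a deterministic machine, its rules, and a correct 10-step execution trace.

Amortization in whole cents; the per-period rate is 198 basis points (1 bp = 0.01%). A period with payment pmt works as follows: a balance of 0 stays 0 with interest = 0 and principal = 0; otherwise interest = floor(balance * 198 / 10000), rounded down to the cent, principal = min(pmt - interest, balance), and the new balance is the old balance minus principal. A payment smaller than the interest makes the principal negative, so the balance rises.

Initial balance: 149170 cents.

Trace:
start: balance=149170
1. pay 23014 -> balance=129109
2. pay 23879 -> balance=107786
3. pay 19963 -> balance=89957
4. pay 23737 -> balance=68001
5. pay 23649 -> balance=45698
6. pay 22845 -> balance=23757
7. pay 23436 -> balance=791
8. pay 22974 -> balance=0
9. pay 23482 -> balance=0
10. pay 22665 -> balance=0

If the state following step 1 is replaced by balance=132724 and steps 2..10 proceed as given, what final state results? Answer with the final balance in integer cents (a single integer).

0

state after step 1 := balance=132724
2. pay 23879 -> balance=111472
3. pay 19963 -> balance=93716
4. pay 23737 -> balance=71834
5. pay 23649 -> balance=49607
6. pay 22845 -> balance=27744
7. pay 23436 -> balance=4857
8. pay 22974 -> balance=0
9. pay 23482 -> balance=0
10. pay 22665 -> balance=0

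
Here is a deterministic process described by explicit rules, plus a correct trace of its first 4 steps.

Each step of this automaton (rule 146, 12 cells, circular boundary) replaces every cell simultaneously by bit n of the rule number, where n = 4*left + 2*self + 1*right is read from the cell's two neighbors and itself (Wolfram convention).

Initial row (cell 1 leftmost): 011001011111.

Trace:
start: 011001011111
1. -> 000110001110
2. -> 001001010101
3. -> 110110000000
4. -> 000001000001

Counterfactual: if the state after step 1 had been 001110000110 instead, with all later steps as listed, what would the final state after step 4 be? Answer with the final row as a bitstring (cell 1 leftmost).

000001000001

state after step 1 := 001110000110
2. -> 010101001001
3. -> 000000110110
4. -> 000001000001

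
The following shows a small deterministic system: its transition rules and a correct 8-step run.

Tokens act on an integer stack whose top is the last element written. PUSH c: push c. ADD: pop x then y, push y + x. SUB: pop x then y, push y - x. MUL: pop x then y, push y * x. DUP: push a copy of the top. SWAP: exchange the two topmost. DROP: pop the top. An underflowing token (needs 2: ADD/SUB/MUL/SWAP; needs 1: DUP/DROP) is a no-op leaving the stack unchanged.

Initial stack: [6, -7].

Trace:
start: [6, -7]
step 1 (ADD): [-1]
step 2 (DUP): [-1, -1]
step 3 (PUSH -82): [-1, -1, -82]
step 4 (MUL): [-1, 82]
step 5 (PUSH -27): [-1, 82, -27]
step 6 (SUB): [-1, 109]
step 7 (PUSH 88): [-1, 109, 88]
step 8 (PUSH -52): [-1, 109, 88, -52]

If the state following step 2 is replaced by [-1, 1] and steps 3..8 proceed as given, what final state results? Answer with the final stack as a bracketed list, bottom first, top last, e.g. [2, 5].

[-1, -55, 88, -52]

state after step 2 := [-1, 1]
step 3 (PUSH -82): [-1, 1, -82]
step 4 (MUL): [-1, -82]
step 5 (PUSH -27): [-1, -82, -27]
step 6 (SUB): [-1, -55]
step 7 (PUSH 88): [-1, -55, 88]
step 8 (PUSH -52): [-1, -55, 88, -52]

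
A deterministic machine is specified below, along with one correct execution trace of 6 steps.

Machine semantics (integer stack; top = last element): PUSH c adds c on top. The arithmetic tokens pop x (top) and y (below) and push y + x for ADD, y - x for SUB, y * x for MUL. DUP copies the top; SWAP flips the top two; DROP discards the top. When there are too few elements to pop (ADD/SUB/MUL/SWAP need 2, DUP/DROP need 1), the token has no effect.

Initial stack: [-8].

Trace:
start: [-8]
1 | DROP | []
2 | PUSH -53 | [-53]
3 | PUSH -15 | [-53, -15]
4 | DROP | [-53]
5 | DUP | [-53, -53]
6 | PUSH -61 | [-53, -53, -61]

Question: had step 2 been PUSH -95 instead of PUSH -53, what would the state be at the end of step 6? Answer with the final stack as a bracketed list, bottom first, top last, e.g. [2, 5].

(re-executing from step 2 with the substitution; state before step 2: [])
2 | PUSH -95 | [-95]
3 | PUSH -15 | [-95, -15]
4 | DROP | [-95]
5 | DUP | [-95, -95]
6 | PUSH -61 | [-95, -95, -61]

[-95, -95, -61]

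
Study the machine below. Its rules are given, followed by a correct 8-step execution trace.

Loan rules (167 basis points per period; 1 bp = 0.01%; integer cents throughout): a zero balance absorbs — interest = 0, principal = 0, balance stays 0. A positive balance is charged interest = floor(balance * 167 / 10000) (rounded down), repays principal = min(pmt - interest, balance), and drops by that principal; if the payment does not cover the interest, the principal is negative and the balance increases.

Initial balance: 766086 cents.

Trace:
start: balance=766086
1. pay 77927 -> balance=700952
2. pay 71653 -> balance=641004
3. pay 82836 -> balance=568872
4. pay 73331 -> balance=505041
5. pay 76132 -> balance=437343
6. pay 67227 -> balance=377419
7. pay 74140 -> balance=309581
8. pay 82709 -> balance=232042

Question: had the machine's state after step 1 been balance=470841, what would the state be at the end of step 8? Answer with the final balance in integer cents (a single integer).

state after step 1 := balance=470841
2. pay 71653 -> balance=407051
3. pay 82836 -> balance=331012
4. pay 73331 -> balance=263208
5. pay 76132 -> balance=191471
6. pay 67227 -> balance=127441
7. pay 74140 -> balance=55429
8. pay 82709 -> balance=0

0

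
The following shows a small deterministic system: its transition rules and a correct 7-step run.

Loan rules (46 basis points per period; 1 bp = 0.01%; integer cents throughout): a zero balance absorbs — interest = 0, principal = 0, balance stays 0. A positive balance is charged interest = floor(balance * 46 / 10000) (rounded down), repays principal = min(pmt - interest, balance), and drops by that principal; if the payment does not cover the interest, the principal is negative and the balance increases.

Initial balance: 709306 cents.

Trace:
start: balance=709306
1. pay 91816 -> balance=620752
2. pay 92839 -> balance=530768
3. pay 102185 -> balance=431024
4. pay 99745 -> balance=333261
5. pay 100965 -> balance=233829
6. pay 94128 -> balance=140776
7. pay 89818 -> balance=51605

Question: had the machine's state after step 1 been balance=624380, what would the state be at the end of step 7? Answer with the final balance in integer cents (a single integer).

state after step 1 := balance=624380
2. pay 92839 -> balance=534413
3. pay 102185 -> balance=434686
4. pay 99745 -> balance=336940
5. pay 100965 -> balance=237524
6. pay 94128 -> balance=144488
7. pay 89818 -> balance=55334

55334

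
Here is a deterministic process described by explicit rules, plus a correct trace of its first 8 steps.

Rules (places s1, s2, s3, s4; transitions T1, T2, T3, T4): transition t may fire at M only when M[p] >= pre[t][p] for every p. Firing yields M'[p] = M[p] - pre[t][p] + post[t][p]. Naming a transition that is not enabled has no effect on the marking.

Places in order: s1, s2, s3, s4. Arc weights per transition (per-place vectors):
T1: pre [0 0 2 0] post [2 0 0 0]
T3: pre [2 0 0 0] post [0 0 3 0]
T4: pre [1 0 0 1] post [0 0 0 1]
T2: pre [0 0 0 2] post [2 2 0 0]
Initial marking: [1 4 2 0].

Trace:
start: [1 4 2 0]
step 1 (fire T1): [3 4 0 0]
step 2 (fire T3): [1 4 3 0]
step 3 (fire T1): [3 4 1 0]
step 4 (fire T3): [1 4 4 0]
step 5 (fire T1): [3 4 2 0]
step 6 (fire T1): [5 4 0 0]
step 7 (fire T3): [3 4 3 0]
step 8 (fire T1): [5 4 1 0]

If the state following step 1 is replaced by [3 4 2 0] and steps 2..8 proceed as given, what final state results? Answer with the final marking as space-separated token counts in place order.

state after step 1 := [3 4 2 0]
step 2 (fire T3): [1 4 5 0]
step 3 (fire T1): [3 4 3 0]
step 4 (fire T3): [1 4 6 0]
step 5 (fire T1): [3 4 4 0]
step 6 (fire T1): [5 4 2 0]
step 7 (fire T3): [3 4 5 0]
step 8 (fire T1): [5 4 3 0]

5 4 3 0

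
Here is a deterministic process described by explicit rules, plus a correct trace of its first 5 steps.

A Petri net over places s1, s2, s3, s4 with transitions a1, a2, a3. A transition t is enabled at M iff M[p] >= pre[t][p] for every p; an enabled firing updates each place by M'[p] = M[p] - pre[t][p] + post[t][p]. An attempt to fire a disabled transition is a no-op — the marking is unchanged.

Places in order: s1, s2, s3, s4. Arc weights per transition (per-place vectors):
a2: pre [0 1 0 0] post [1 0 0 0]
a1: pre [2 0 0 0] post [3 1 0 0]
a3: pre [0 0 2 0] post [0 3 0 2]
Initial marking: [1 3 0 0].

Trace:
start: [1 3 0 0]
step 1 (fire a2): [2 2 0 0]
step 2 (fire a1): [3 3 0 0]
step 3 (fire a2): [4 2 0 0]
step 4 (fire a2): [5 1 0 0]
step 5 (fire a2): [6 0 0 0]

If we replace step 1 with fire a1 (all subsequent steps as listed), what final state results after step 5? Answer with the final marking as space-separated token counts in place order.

(re-executing from step 1 with the substitution; state before step 1: [1 3 0 0])
step 1 (fire a1): [1 3 0 0]
step 2 (fire a1): [1 3 0 0]
step 3 (fire a2): [2 2 0 0]
step 4 (fire a2): [3 1 0 0]
step 5 (fire a2): [4 0 0 0]

4 0 0 0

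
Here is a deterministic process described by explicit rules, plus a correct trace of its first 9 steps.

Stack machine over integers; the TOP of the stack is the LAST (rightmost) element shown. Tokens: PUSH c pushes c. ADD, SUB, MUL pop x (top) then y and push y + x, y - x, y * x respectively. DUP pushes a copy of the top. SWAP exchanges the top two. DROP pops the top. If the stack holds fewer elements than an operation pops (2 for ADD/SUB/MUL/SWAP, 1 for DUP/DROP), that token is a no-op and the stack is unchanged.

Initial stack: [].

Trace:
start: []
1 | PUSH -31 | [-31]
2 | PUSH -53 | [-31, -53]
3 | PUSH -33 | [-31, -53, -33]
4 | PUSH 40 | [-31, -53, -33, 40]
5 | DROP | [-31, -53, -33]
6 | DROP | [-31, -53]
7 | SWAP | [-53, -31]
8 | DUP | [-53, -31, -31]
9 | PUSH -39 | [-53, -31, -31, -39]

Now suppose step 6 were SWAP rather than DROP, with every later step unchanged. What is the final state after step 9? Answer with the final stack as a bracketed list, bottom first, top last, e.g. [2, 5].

[-31, -53, -33, -33, -39]

(re-executing from step 6 with the substitution; state before step 6: [-31, -53, -33])
6 | SWAP | [-31, -33, -53]
7 | SWAP | [-31, -53, -33]
8 | DUP | [-31, -53, -33, -33]
9 | PUSH -39 | [-31, -53, -33, -33, -39]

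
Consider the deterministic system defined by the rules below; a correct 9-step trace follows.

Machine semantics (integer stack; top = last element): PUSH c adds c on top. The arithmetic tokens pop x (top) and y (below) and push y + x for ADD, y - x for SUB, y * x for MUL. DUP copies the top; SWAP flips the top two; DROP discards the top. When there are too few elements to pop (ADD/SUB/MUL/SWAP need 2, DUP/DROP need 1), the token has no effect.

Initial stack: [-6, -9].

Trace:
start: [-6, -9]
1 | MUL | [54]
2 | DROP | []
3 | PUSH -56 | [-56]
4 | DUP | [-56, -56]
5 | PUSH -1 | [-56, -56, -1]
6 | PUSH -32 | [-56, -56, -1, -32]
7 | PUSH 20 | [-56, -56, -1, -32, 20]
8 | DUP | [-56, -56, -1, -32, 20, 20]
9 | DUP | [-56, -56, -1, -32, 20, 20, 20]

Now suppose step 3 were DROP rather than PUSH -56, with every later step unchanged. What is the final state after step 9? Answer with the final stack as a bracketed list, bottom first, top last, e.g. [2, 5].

[-1, -32, 20, 20, 20]

(re-executing from step 3 with the substitution; state before step 3: [])
3 | DROP | []
4 | DUP | []
5 | PUSH -1 | [-1]
6 | PUSH -32 | [-1, -32]
7 | PUSH 20 | [-1, -32, 20]
8 | DUP | [-1, -32, 20, 20]
9 | DUP | [-1, -32, 20, 20, 20]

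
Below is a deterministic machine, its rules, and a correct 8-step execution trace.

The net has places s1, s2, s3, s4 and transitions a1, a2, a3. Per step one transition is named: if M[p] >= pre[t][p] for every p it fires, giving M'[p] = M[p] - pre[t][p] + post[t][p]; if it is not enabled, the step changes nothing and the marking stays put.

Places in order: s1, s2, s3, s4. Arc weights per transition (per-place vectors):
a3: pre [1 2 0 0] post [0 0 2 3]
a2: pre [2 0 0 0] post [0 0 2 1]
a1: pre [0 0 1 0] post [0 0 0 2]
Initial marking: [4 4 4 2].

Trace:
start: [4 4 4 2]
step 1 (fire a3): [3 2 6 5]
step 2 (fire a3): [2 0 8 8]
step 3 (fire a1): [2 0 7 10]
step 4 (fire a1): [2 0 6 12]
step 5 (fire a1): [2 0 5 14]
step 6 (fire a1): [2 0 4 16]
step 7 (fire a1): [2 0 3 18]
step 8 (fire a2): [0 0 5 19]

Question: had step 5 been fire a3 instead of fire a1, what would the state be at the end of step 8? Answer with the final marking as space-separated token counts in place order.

0 0 6 17

(re-executing from step 5 with the substitution; state before step 5: [2 0 6 12])
step 5 (fire a3): [2 0 6 12]
step 6 (fire a1): [2 0 5 14]
step 7 (fire a1): [2 0 4 16]
step 8 (fire a2): [0 0 6 17]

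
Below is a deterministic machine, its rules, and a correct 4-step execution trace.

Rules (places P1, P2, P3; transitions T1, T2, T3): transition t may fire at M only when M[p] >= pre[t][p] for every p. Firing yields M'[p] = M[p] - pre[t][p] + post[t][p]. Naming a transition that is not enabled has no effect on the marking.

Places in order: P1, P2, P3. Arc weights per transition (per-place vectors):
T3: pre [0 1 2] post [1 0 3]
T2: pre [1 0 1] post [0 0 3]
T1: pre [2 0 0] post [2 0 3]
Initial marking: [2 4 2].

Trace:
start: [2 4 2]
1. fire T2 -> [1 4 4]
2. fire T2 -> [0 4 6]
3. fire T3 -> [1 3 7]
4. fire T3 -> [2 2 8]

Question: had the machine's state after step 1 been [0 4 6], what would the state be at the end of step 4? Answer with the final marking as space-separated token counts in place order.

2 2 8

state after step 1 := [0 4 6]
2. fire T2 -> [0 4 6]
3. fire T3 -> [1 3 7]
4. fire T3 -> [2 2 8]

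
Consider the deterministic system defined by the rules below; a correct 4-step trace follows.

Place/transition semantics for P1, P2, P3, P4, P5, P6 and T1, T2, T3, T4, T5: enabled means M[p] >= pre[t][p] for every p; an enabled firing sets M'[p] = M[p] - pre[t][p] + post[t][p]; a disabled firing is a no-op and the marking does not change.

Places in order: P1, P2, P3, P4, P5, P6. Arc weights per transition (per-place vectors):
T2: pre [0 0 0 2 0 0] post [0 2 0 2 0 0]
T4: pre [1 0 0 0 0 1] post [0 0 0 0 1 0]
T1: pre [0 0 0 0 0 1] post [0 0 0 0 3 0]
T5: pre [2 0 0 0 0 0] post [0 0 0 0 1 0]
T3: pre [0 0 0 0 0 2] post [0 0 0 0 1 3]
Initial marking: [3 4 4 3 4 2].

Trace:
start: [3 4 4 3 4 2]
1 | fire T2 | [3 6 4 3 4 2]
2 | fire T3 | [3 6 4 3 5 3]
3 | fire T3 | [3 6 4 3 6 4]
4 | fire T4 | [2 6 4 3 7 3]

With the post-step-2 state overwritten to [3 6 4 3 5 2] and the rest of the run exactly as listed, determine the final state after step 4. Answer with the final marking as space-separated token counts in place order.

state after step 2 := [3 6 4 3 5 2]
3 | fire T3 | [3 6 4 3 6 3]
4 | fire T4 | [2 6 4 3 7 2]

2 6 4 3 7 2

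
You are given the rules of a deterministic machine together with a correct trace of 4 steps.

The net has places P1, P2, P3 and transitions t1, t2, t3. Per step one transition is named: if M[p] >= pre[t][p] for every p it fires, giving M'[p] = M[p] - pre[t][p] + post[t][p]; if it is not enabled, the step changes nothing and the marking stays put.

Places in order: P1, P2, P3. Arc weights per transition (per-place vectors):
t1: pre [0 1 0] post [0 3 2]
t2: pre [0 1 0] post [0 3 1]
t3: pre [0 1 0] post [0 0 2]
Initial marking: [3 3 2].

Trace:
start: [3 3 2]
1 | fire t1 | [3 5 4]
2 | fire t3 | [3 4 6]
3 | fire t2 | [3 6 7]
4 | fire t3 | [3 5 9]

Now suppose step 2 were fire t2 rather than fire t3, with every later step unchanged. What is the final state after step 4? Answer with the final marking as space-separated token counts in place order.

3 8 8

(re-executing from step 2 with the substitution; state before step 2: [3 5 4])
2 | fire t2 | [3 7 5]
3 | fire t2 | [3 9 6]
4 | fire t3 | [3 8 8]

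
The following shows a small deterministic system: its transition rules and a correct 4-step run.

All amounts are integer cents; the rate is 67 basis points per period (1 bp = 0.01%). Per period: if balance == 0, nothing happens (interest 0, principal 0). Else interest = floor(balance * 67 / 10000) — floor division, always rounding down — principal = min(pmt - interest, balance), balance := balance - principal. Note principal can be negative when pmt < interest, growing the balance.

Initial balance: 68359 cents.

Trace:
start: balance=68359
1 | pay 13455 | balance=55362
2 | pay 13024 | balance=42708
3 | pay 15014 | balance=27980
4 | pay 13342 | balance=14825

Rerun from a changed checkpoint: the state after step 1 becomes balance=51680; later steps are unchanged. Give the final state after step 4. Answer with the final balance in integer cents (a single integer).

state after step 1 := balance=51680
2 | pay 13024 | balance=39002
3 | pay 15014 | balance=24249
4 | pay 13342 | balance=11069

11069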